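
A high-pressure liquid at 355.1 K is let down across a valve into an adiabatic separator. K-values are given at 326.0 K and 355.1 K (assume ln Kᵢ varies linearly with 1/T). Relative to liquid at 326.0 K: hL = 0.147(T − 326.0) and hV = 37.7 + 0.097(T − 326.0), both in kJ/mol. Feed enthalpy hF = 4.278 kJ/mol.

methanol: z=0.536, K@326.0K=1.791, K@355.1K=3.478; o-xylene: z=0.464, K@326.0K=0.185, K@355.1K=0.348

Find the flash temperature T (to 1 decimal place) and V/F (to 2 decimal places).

Adiabatic flash: solve Rachford–Rice at each trial T, then check hF = ψ·hV(T) + (1−ψ)·hL(T).
  T = 326.0 K: K = (1.791, 0.185), RR gives ψ = 0.071, H_out = 2.679 kJ/mol
  T = 355.1 K: K = (3.478, 0.348), RR gives ψ = 0.635, H_out = 27.287 kJ/mol
  T = 340.6 K: K = (2.534, 0.257), RR gives ψ = 0.419, H_out = 17.653 kJ/mol
  T = 333.3 K: K = (2.139, 0.219), RR gives ψ = 0.279, H_out = 11.483 kJ/mol
  T = 329.6 K: K = (1.957, 0.201), RR gives ψ = 0.186, H_out = 7.509 kJ/mol
  T = 327.8 K: K = (1.872, 0.193), RR gives ψ = 0.132, H_out = 5.242 kJ/mol
Linear interpolation between T = 326.0 (H_out = 2.679) and T = 327.8 (H_out = 5.242) on hF = 4.278 gives T ≈ 327.1 K, at which ψ = 0.11.

T = 327.1 K, V/F = 0.11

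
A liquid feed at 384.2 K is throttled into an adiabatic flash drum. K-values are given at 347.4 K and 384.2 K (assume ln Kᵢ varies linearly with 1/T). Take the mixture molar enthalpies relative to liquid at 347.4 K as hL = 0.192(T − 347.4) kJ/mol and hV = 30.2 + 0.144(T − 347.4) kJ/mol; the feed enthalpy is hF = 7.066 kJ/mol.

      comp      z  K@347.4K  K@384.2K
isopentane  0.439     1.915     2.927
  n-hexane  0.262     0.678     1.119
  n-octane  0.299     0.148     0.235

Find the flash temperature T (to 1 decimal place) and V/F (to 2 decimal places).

T = 352.5 K, V/F = 0.20

Adiabatic flash: solve Rachford–Rice at each trial T, then check hF = ψ·hV(T) + (1−ψ)·hL(T).
  T = 347.4 K: K = (1.915, 0.678, 0.148), RR gives ψ = 0.104, H_out = 3.140 kJ/mol
  T = 384.2 K: K = (2.927, 1.119, 0.235), RR gives ψ = 0.599, H_out = 24.085 kJ/mol
  T = 365.8 K: K = (2.393, 0.882, 0.189), RR gives ψ = 0.401, H_out = 15.302 kJ/mol
  T = 356.6 K: K = (2.147, 0.776, 0.168), RR gives ψ = 0.271, H_out = 9.840 kJ/mol
  T = 352.0 K: K = (2.029, 0.726, 0.158), RR gives ψ = 0.194, H_out = 6.685 kJ/mol
  T = 354.3 K: K = (2.088, 0.751, 0.163), RR gives ψ = 0.234, H_out = 8.306 kJ/mol
Linear interpolation between T = 352.0 (H_out = 6.685) and T = 354.3 (H_out = 8.306) on hF = 7.066 gives T ≈ 352.5 K, at which ψ = 0.20.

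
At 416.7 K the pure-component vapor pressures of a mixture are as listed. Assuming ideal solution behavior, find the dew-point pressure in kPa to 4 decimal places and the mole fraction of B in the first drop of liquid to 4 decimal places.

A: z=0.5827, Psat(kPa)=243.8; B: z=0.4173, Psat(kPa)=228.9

At the dew point ψ → 1, so Σzᵢ/Kᵢ = 1 with Kᵢ = Pᵢˢᵃᵗ/P ⇒ 1/P = Σzᵢ/Pᵢˢᵃᵗ.
1/P = 0.5827/243.8 + 0.4173/228.9 = 0.0042131 ⇒ P = 237.3526 kPa
xᵢ = zᵢP/Pᵢˢᵃᵗ ⇒ x_B = 0.4173·237.3526/228.9 = 0.4327

Pdew = 237.3526 kPa, x_B = 0.4327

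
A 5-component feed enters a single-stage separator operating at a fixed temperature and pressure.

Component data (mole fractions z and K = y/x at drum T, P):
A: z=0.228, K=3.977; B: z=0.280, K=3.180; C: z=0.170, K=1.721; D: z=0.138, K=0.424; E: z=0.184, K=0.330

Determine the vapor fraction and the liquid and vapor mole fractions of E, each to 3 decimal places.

Rachford–Rice: g(ψ) = Σ zᵢ(Kᵢ−1)/(1+ψ(Kᵢ−1)) = 0.
Feasibility: ΣzᵢKᵢ = 2.209, Σzᵢ/Kᵢ = 1.127 — both > 1, two phases present.
Newton–Raphson from ψ = 0.5:
  ψ = 0.500: g = 0.3579, g' = -0.956 → ψ = 0.874
  ψ = 0.874: g = 0.0157, g' = -1.014 → ψ = 0.890
Converged at ψ = 0.890.
Compositions from xᵢ = zᵢ/(1+ψ(Kᵢ−1)), yᵢ = Kᵢxᵢ:
  A: x = 0.062, y = 0.249
  B: x = 0.095, y = 0.303
  C: x = 0.104, y = 0.178
  D: x = 0.283, y = 0.120
  E: x = 0.456, y = 0.150

ψ = 0.890, x_E = 0.456, y_E = 0.150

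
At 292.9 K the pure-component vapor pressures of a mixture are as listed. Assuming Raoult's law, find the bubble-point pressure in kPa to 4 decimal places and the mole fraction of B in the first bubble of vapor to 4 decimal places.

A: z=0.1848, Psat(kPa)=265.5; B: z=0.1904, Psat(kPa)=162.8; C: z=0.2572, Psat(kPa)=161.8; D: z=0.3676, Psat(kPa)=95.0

At the bubble point ψ → 0, so ΣzᵢKᵢ = 1 with Kᵢ = Pᵢˢᵃᵗ/P ⇒ P = ΣzᵢPᵢˢᵃᵗ.
P = 0.1848·265.5 + 0.1904·162.8 + 0.2572·161.8 + 0.3676·95.0 = 156.5985 kPa
yᵢ = zᵢPᵢˢᵃᵗ/P ⇒ y_B = 0.1904·162.8/156.5985 = 0.1979

Pbub = 156.5985 kPa, y_B = 0.1979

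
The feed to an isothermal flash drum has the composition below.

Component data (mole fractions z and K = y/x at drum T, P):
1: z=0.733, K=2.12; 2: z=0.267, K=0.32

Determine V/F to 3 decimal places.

Material balance + equilibrium reduce to Σ zᵢ(Kᵢ−1)/(1+V/F(Kᵢ−1)) = 0.
g(0) = ΣzᵢKᵢ − 1 = 0.639 and g(1) = 1 − Σzᵢ/Kᵢ = -0.180, so a root lies in (0, 1).
Binary case is linear: z₁(K₁−1)(1+V/F(K₂−1)) + z₂(K₂−1)(1+V/F(K₁−1)) = 0
⇒ V/F = [z₁(K₁−1)+z₂(K₂−1)] / [−(K₁−1)(K₂−1)] = 0.6394/0.7616 = 0.840

V/F = 0.840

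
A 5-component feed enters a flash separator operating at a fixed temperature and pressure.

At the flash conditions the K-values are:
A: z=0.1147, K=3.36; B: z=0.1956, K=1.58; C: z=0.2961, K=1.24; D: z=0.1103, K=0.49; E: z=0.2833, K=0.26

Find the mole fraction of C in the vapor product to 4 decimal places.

Rachford–Rice: g(ψ) = Σ zᵢ(Kᵢ−1)/(1+ψ(Kᵢ−1)) = 0.
g(0) = ΣzᵢKᵢ − 1 = 0.1893 and g(1) = 1 − Σzᵢ/Kᵢ = -0.7114, so a root lies in (0, 1).
Newton–Raphson from ψ = 0.43:
  ψ = 0.4300: g = -0.08997, g' = -0.5943 → ψ = 0.2786
  ψ = 0.2786: g = -0.00208, g' = -0.5814 → ψ = 0.2750
Converged at ψ = 0.2750.
Compositions from xᵢ = zᵢ/(1+ψ(Kᵢ−1)), yᵢ = Kᵢxᵢ:
  A: x = 0.0696, y = 0.2337
  B: x = 0.1687, y = 0.2665
  C: x = 0.2778, y = 0.3444
  D: x = 0.1283, y = 0.0629
  E: x = 0.3557, y = 0.0925

y_C = 0.3444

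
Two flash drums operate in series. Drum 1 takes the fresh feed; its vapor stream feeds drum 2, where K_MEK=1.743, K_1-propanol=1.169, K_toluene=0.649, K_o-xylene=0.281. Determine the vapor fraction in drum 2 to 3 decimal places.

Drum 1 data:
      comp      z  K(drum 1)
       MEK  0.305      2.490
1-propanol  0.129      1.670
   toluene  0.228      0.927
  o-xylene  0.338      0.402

Drum 1:
Rachford–Rice: g(ψ₁) = Σ zᵢ(Kᵢ−1)/(1+ψ₁(Kᵢ−1)) = 0.
Feasibility: ΣzᵢKᵢ = 1.322, Σzᵢ/Kᵢ = 1.286 — both > 1, two phases present.
Newton–Raphson from ψ₁ = 0.64:
  ψ₁ = 0.640: g = -0.0518, g' = -0.524 → ψ₁ = 0.541
  ψ₁ = 0.541: g = -0.0012, g' = -0.504 → ψ₁ = 0.539
Converged at ψ₁ = 0.539.
Drum-1 compositions:
  MEK: x = 0.169, y = 0.421
  1-propanol: x = 0.095, y = 0.158
  toluene: x = 0.237, y = 0.220
  o-xylene: x = 0.499, y = 0.200
Drum-2 feed = drum-1 vapor: z₂ = (0.4212, 0.1583, 0.2200, 0.2005).
Drum 2:
Let ψ₂ = V/F and solve Σ zᵢ(Kᵢ−1)/(1+ψ₂(Kᵢ−1)) = 0.
Feasibility: ΣzᵢKᵢ = 1.118, Σzᵢ/Kᵢ = 1.430 — both > 1, two phases present.
Newton–Raphson from ψ₂ = 0.5:
  ψ₂ = 0.500: g = -0.0659, g' = -0.420 → ψ₂ = 0.343
  ψ₂ = 0.343: g = -0.0045, g' = -0.369 → ψ₂ = 0.331
Converged at ψ₂ = 0.331.
  MEK: x = 0.338, y = 0.589
  1-propanol: x = 0.150, y = 0.175
  toluene: x = 0.249, y = 0.162
  o-xylene: x = 0.263, y = 0.074

V/F (drum 2) = 0.331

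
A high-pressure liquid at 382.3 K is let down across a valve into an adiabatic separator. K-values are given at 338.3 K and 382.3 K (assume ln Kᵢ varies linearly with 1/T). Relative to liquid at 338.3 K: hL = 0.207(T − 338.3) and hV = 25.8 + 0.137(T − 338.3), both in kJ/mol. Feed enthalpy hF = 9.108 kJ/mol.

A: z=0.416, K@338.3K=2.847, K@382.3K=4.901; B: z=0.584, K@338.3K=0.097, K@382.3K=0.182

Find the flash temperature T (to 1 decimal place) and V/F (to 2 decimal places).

Adiabatic flash: solve Rachford–Rice at each trial T, then check hF = ψ·hV(T) + (1−ψ)·hL(T).
  T = 338.3 K: K = (2.847, 0.097), RR gives ψ = 0.144, H_out = 3.728 kJ/mol
  T = 382.3 K: K = (4.901, 0.182), RR gives ψ = 0.359, H_out = 17.261 kJ/mol
  T = 360.3 K: K = (3.798, 0.135), RR gives ψ = 0.272, H_out = 11.163 kJ/mol
  T = 349.3 K: K = (3.303, 0.115), RR gives ψ = 0.217, H_out = 7.699 kJ/mol
  T = 354.8 K: K = (3.546, 0.125), RR gives ψ = 0.246, H_out = 9.480 kJ/mol
  T = 352.1 K: K = (3.425, 0.120), RR gives ψ = 0.232, H_out = 8.619 kJ/mol
  T = 353.5 K: K = (3.488, 0.123), RR gives ψ = 0.239, H_out = 9.069 kJ/mol
Linear interpolation between T = 353.5 (H_out = 9.069) and T = 354.8 (H_out = 9.480) on hF = 9.108 gives T ≈ 353.6 K, at which ψ = 0.24.

T = 353.6 K, V/F = 0.24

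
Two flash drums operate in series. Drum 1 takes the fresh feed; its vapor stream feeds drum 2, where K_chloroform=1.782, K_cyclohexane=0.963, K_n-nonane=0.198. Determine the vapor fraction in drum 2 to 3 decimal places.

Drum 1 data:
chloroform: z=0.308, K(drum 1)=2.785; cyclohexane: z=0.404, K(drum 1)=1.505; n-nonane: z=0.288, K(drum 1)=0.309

Drum 1:
Newton–Raphson from ψ₁ = 0.5:
  ψ₁ = 0.500: g = 0.1493, g' = -0.661 → ψ₁ = 0.726
  ψ₁ = 0.726: g = -0.0106, g' = -0.795 → ψ₁ = 0.713
Converged at ψ₁ = 0.713.
Drum-1 compositions:
  chloroform: x = 0.136, y = 0.378
  cyclohexane: x = 0.297, y = 0.447
  n-nonane: x = 0.567, y = 0.175
Drum-2 feed = drum-1 vapor: z₂ = (0.3776, 0.4471, 0.1753).
Drum 2:
Newton–Raphson from ψ₂ = 0.5:
  ψ₂ = 0.500: g = -0.0393, g' = -0.434 → ψ₂ = 0.409
  ψ₂ = 0.409: g = -0.0025, g' = -0.383 → ψ₂ = 0.403
Converged at ψ₂ = 0.403.
  chloroform: x = 0.287, y = 0.512
  cyclohexane: x = 0.454, y = 0.437
  n-nonane: x = 0.259, y = 0.051

V/F (drum 2) = 0.403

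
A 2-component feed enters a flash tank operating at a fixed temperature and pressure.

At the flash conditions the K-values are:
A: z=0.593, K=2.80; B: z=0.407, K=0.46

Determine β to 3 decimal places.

Let β = V/F and solve Σ zᵢ(Kᵢ−1)/(1+β(Kᵢ−1)) = 0.
g(0) = ΣzᵢKᵢ − 1 = 0.848 and g(1) = 1 − Σzᵢ/Kᵢ = -0.097, so a root lies in (0, 1).
Iterate (Newton) starting at β = 0.5:
  β = 0.500: g = 0.2607, g' = -0.755 → β = 0.845
  β = 0.845: g = 0.0189, g' = -0.704 → β = 0.872
Converged at β = 0.872.

β = 0.872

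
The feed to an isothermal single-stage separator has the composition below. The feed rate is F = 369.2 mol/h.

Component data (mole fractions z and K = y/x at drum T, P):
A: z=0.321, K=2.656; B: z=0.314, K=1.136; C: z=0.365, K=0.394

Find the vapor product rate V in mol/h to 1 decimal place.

V = 193.7 mol/h

Rachford–Rice: g(ψ) = Σ zᵢ(Kᵢ−1)/(1+ψ(Kᵢ−1)) = 0.
Check two-phase: ΣzᵢKᵢ = 1.353 > 1 and Σzᵢ/Kᵢ = 1.324 > 1, so g(0) = 0.353 > 0 and g(1) = -0.324 < 0.
Newton iteration, ψ⁰ = 0.3:
  ψ = 0.300: g = 0.1258, g' = -0.599 → ψ = 0.510
  ψ = 0.510: g = 0.0079, g' = -0.545 → ψ = 0.525
Converged at ψ = 0.525.
Then V = ψ·F = 0.5247·369.2 = 193.7 mol/h and L = F − V = 175.5 mol/h.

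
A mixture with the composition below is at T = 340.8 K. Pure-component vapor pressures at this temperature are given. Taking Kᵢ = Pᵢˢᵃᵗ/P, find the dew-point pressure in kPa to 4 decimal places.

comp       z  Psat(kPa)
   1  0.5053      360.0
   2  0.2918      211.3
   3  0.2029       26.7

At the dew point ψ → 1, so Σzᵢ/Kᵢ = 1 with Kᵢ = Pᵢˢᵃᵗ/P ⇒ 1/P = Σzᵢ/Pᵢˢᵃᵗ.
1/P = 0.5053/360.0 + 0.2918/211.3 + 0.2029/26.7 = 0.0103838 ⇒ P = 96.3035 kPa

Pdew = 96.3035 kPa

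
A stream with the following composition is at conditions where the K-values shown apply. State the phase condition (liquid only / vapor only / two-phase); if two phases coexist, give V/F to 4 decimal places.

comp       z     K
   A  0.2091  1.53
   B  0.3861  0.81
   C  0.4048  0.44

ΣzᵢKᵢ = 0.8108; Σzᵢ/Kᵢ = 1.5333.
Since ΣzᵢKᵢ < 1 the mixture is below its bubble point — single liquid phase.

liquid only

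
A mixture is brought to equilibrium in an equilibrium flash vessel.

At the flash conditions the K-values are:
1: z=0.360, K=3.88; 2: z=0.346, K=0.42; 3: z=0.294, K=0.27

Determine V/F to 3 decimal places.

Rachford–Rice: g(V/F) = Σ zᵢ(Kᵢ−1)/(1+V/F(Kᵢ−1)) = 0.
g(0) = ΣzᵢKᵢ − 1 = 0.621 and g(1) = 1 − Σzᵢ/Kᵢ = -1.005, so a root lies in (0, 1).
Newton–Raphson from V/F = 0.44:
  V/F = 0.440: g = -0.1283, g' = -1.131 → V/F = 0.327
  V/F = 0.327: g = 0.0050, g' = -1.240 → V/F = 0.331
Converged at V/F = 0.331.

V/F = 0.331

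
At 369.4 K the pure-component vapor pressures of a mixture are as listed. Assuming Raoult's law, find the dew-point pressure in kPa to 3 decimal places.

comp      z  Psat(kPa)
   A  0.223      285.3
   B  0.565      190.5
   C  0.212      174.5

Pdew = 201.515 kPa

At the dew point ψ → 1, so Σzᵢ/Kᵢ = 1 with Kᵢ = Pᵢˢᵃᵗ/P ⇒ 1/P = Σzᵢ/Pᵢˢᵃᵗ.
1/P = 0.223/285.3 + 0.565/190.5 + 0.212/174.5 = 0.004962 ⇒ P = 201.515 kPa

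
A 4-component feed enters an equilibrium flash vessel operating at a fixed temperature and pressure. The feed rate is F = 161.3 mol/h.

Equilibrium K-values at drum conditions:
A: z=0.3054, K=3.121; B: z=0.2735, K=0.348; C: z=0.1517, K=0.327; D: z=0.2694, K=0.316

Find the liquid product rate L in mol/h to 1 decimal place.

L = 140.5 mol/h

Newton–Raphson from ψ = 0.5:
  ψ = 0.5000: g = -0.38412, g' = -1.0267 → ψ = 0.1259
  ψ = 0.1259: g = 0.00382, g' = -1.2268 → ψ = 0.1290
Converged at ψ = 0.1290.
Then V = ψ·F = 0.1290·161.3 = 20.8 mol/h and L = F − V = 140.5 mol/h.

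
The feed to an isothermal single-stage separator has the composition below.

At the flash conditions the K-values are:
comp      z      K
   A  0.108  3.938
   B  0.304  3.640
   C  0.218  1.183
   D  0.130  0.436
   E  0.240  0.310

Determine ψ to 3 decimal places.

Rachford–Rice: g(ψ) = Σ zᵢ(Kᵢ−1)/(1+ψ(Kᵢ−1)) = 0.
g(0) = ΣzᵢKᵢ − 1 = 0.921 and g(1) = 1 − Σzᵢ/Kᵢ = -0.368, so a root lies in (0, 1).
Iterate (Newton) starting at ψ = 0.42:
  ψ = 0.420: g = 0.2304, g' = -0.967 → ψ = 0.658
  ψ = 0.658: g = 0.0169, g' = -0.885 → ψ = 0.677
Converged at ψ = 0.677.

ψ = 0.677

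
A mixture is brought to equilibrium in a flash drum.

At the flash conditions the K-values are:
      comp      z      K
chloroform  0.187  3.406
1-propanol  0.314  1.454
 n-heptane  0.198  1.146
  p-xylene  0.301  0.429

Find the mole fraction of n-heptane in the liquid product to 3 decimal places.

Iterate (Newton) starting at V/F = 0.5:
  V/F = 0.500: g = 0.1068, g' = -0.462 → V/F = 0.731
  V/F = 0.731: g = 0.0011, g' = -0.471 → V/F = 0.734
Converged at V/F = 0.734.
Compositions from xᵢ = zᵢ/(1+V/F(Kᵢ−1)), yᵢ = Kᵢxᵢ:
  chloroform: x = 0.068, y = 0.230
  1-propanol: x = 0.236, y = 0.342
  n-heptane: x = 0.179, y = 0.205
  p-xylene: x = 0.518, y = 0.222

x_n-heptane = 0.179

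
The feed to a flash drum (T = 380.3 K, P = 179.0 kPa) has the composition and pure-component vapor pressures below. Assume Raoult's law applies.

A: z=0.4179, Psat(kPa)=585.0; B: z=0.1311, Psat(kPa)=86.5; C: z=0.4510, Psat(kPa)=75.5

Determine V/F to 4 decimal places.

Raoult's law: Kᵢ = Pᵢˢᵃᵗ/P = Pᵢˢᵃᵗ/179.0.
  K_A = 585.0/179.0 = 3.268156, K_B = 86.5/179.0 = 0.483240, K_C = 75.5/179.0 = 0.421788
Rachford–Rice: g(V/F) = Σ zᵢ(Kᵢ−1)/(1+V/F(Kᵢ−1)) = 0.
Check two-phase: ΣzᵢKᵢ = 1.6193 > 1 and Σzᵢ/Kᵢ = 1.4684 > 1, so g(0) = 0.6193 > 0 and g(1) = -0.4684 < 0.
Newton–Raphson from V/F = 0.5:
  V/F = 0.5000: g = -0.01402, g' = -0.8341 → V/F = 0.4832
  V/F = 0.4832: g = 0.00006, g' = -0.8419 → V/F = 0.4833
Converged at V/F = 0.4833.

V/F = 0.4833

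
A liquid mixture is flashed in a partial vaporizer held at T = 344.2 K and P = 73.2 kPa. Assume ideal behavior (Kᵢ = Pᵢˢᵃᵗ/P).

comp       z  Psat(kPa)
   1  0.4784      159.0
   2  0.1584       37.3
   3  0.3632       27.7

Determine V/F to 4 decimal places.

Raoult's law: Kᵢ = Pᵢˢᵃᵗ/P = Pᵢˢᵃᵗ/73.2.
  K_1 = 159.0/73.2 = 2.172131, K_2 = 37.3/73.2 = 0.509563, K_3 = 27.7/73.2 = 0.378415
Iterate (Newton) starting at V/F = 0.5:
  V/F = 0.5000: g = -0.07694, g' = -0.6236 → V/F = 0.3766
  V/F = 0.3766: g = -0.00103, g' = -0.6129 → V/F = 0.3749
Converged at V/F = 0.3749.

V/F = 0.3749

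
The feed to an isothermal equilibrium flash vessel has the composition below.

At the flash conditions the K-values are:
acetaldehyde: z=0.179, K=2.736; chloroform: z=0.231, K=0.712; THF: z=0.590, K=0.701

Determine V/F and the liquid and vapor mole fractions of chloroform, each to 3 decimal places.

V/F = 0.132, x_chloroform = 0.240, y_chloroform = 0.171

Rachford–Rice: g(V/F) = Σ zᵢ(Kᵢ−1)/(1+V/F(Kᵢ−1)) = 0.
Check two-phase: ΣzᵢKᵢ = 1.068 > 1 and Σzᵢ/Kᵢ = 1.232 > 1, so g(0) = 0.068 > 0 and g(1) = -0.232 < 0.
Newton–Raphson from V/F = 0.5:
  V/F = 0.500: g = -0.1188, g' = -0.254 → V/F = 0.032
  V/F = 0.032: g = 0.0493, g' = -0.558 → V/F = 0.120
  V/F = 0.120: g = 0.0053, g' = -0.447 → V/F = 0.132
Converged at V/F = 0.132.
Compositions from xᵢ = zᵢ/(1+V/F(Kᵢ−1)), yᵢ = Kᵢxᵢ:
  acetaldehyde: x = 0.146, y = 0.398
  chloroform: x = 0.240, y = 0.171
  THF: x = 0.614, y = 0.431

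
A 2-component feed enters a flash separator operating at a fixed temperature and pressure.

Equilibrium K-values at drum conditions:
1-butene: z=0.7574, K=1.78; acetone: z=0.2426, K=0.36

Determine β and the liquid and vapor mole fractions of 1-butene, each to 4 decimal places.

β = 0.8724, x_1-butene = 0.4507, y_1-butene = 0.8023

Rachford–Rice: g(β) = Σ zᵢ(Kᵢ−1)/(1+β(Kᵢ−1)) = 0.
Feasibility: ΣzᵢKᵢ = 1.4355, Σzᵢ/Kᵢ = 1.0994 — both > 1, two phases present.
Iterate (Newton) starting at β = 0.52:
  β = 0.5200: g = 0.18759, g' = -0.4565 → β = 0.9310
  β = 0.9310: g = -0.04190, g' = -0.7629 → β = 0.8761
  β = 0.8761: g = -0.00246, g' = -0.6775 → β = 0.8724
Converged at β = 0.8724.
Compositions from xᵢ = zᵢ/(1+β(Kᵢ−1)), yᵢ = Kᵢxᵢ:
  1-butene: x = 0.4507, y = 0.8023
  acetone: x = 0.5493, y = 0.1977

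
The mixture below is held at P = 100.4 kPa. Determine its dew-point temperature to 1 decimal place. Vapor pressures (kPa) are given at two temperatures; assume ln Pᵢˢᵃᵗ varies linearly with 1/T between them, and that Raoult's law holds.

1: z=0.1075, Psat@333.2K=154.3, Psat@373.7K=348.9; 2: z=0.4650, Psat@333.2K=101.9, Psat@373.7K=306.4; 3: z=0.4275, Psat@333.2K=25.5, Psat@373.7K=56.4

Dew-point temperature: Σzᵢ·P/Pᵢˢᵃᵗ(T) = 1. Interpolate ln Pᵢˢᵃᵗ = aᵢ + bᵢ/T.
  T = 333.2 K: ΣzᵢP/Pᵢˢᵃᵗ = 2.2113
  T = 373.7 K: ΣzᵢP/Pᵢˢᵃᵗ = 0.9443
  T = 353.4 K: ΣzᵢP/Pᵢˢᵃᵗ = 1.4093
  T = 363.5 K: ΣzᵢP/Pᵢˢᵃᵗ = 1.1479
  T = 368.6 K: ΣzᵢP/Pᵢˢᵃᵗ = 1.0396
  T = 371.1 K: ΣzᵢP/Pᵢˢᵃᵗ = 0.9914
  T = 369.9 K: ΣzᵢP/Pᵢˢᵃᵗ = 1.0142
Interpolating between 369.9 K and 371.1 K gives T ≈ 370.6 K.

T = 370.6 K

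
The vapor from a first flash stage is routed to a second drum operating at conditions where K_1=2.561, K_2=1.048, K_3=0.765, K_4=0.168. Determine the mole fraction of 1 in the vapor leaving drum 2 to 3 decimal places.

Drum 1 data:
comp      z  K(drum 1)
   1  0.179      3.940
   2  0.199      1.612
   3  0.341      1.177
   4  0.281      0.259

y_1 (drum 2) = 0.407

Drum 1:
Newton iteration, ψ₁⁰ = 0.5:
  ψ₁ = 0.500: g = 0.0310, g' = -0.696 → ψ₁ = 0.545
  ψ₁ = 0.545: g = -0.0003, g' = -0.713 → ψ₁ = 0.544
Converged at ψ₁ = 0.544.
Drum-1 compositions:
  1: x = 0.069, y = 0.271
  2: x = 0.149, y = 0.241
  3: x = 0.311, y = 0.366
  4: x = 0.471, y = 0.122
Drum-2 feed = drum-1 vapor: z₂ = (0.2713, 0.2407, 0.3661, 0.1219).
Drum 2:
Let ψ₂ = V/F and solve Σ zᵢ(Kᵢ−1)/(1+ψ₂(Kᵢ−1)) = 0.
Check two-phase: ΣzᵢKᵢ = 1.248 > 1 and Σzᵢ/Kᵢ = 1.540 > 1, so g(0) = 0.248 > 0 and g(1) = -0.540 < 0.
Iterate (Newton) starting at ψ₂ = 0.5:
  ψ₂ = 0.500: g = -0.0221, g' = -0.483 → ψ₂ = 0.454
Converged at ψ₂ = 0.454.
  1: x = 0.159, y = 0.407
  2: x = 0.236, y = 0.247
  3: x = 0.410, y = 0.313
  4: x = 0.196, y = 0.033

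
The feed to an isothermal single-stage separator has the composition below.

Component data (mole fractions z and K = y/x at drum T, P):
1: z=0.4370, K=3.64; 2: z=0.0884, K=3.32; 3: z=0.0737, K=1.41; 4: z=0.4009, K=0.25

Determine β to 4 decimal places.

β = 0.6075

Iterate (Newton) starting at β = 0.47:
  β = 0.4700: g = 0.17393, g' = -1.2620 → β = 0.6078
  β = 0.6078: g = -0.00036, g' = -1.3004 → β = 0.6075
Converged at β = 0.6075.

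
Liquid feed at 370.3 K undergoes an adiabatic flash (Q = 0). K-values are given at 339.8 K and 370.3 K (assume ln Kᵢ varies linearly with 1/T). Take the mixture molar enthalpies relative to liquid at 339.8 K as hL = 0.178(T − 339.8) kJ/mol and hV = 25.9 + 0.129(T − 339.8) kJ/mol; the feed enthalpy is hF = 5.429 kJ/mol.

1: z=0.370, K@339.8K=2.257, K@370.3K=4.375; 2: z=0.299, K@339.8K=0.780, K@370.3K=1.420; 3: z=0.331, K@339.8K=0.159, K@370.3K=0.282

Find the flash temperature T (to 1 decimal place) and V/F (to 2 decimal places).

T = 341.4 K, V/F = 0.20

Adiabatic flash: solve Rachford–Rice at each trial T, then check hF = ψ·hV(T) + (1−ψ)·hL(T).
  T = 339.8 K: K = (2.257, 0.780, 0.159), RR gives ψ = 0.156, H_out = 4.052 kJ/mol
  T = 370.3 K: K = (4.375, 1.420, 0.282), RR gives ψ = 0.691, H_out = 22.303 kJ/mol
  T = 355.1 K: K = (3.191, 1.067, 0.215), RR gives ψ = 0.477, H_out = 14.722 kJ/mol
  T = 347.5 K: K = (2.697, 0.916, 0.186), RR gives ψ = 0.339, H_out = 10.035 kJ/mol
  T = 343.6 K: K = (2.467, 0.845, 0.172), RR gives ψ = 0.254, H_out = 7.209 kJ/mol
  T = 341.7 K: K = (2.360, 0.812, 0.165), RR gives ψ = 0.207, H_out = 5.689 kJ/mol
Linear interpolation between T = 339.8 (H_out = 4.052) and T = 341.7 (H_out = 5.689) on hF = 5.429 gives T ≈ 341.4 K, at which ψ = 0.20.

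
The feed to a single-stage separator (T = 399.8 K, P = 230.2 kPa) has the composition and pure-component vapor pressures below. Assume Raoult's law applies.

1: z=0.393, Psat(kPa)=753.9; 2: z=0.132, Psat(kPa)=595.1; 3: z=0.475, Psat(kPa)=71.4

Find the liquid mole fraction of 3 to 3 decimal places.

Raoult's law: Kᵢ = Pᵢˢᵃᵗ/P = Pᵢˢᵃᵗ/230.2.
  K_1 = 753.9/230.2 = 3.27498, K_2 = 595.1/230.2 = 2.58514, K_3 = 71.4/230.2 = 0.31017
Material balance + equilibrium reduce to Σ zᵢ(Kᵢ−1)/(1+ψ(Kᵢ−1)) = 0.
Feasibility: ΣzᵢKᵢ = 1.776, Σzᵢ/Kᵢ = 1.703 — both > 1, two phases present.
Newton–Raphson from ψ = 0.42:
  ψ = 0.420: g = 0.1215, g' = -1.100 → ψ = 0.530
  ψ = 0.530: g = 0.0020, g' = -1.078 → ψ = 0.532
Converged at ψ = 0.532.
Compositions from xᵢ = zᵢ/(1+ψ(Kᵢ−1)), yᵢ = Kᵢxᵢ:
  1: x = 0.178, y = 0.582
  2: x = 0.072, y = 0.185
  3: x = 0.751, y = 0.233

x_3 = 0.751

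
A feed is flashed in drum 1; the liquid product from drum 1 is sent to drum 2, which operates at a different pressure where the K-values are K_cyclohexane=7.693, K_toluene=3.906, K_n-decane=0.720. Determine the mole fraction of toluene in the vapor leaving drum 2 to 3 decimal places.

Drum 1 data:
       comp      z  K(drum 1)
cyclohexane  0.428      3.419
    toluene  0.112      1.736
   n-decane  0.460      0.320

Drum 1:
Let ψ₁ = V/F and solve Σ zᵢ(Kᵢ−1)/(1+ψ₁(Kᵢ−1)) = 0.
g(0) = ΣzᵢKᵢ − 1 = 0.805 and g(1) = 1 − Σzᵢ/Kᵢ = -0.627, so a root lies in (0, 1).
Iterate (Newton) starting at ψ₁ = 0.5:
  ψ₁ = 0.500: g = 0.0549, g' = -1.034 → ψ₁ = 0.553
Converged at ψ₁ = 0.553.
Drum-1 compositions:
  cyclohexane: x = 0.183, y = 0.626
  toluene: x = 0.080, y = 0.138
  n-decane: x = 0.737, y = 0.236
Drum-2 feed = drum-1 liquid: z₂ = (0.1831, 0.0796, 0.7373).
Drum 2:
Material balance + equilibrium reduce to Σ zᵢ(Kᵢ−1)/(1+ψ₂(Kᵢ−1)) = 0.
Check two-phase: ΣzᵢKᵢ = 2.250 > 1 and Σzᵢ/Kᵢ = 1.068 > 1, so g(0) = 1.250 > 0 and g(1) = -0.068 < 0.
Newton–Raphson from ψ₂ = 0.51:
  ψ₂ = 0.510: g = 0.1299, g' = -0.609 → ψ₂ = 0.723
  ψ₂ = 0.723: g = 0.0254, g' = -0.401 → ψ₂ = 0.787
  ψ₂ = 0.787: g = 0.0011, g' = -0.366 → ψ₂ = 0.790
Converged at ψ₂ = 0.790.
  cyclohexane: x = 0.029, y = 0.224
  toluene: x = 0.024, y = 0.094
  n-decane: x = 0.947, y = 0.682

y_toluene (drum 2) = 0.094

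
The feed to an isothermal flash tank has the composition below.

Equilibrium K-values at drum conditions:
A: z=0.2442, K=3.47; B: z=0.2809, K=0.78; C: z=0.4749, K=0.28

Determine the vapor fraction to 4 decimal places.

ψ = 0.1437

Rachford–Rice: g(ψ) = Σ zᵢ(Kᵢ−1)/(1+ψ(Kᵢ−1)) = 0.
g(0) = ΣzᵢKᵢ − 1 = 0.1994 and g(1) = 1 − Σzᵢ/Kᵢ = -1.1266, so a root lies in (0, 1).
Iterate (Newton) starting at ψ = 0.61:
  ψ = 0.6100: g = -0.44047, g' = -1.0380 → ψ = 0.1857
  ψ = 0.1857: g = -0.04560, g' = -1.0431 → ψ = 0.1420
  ψ = 0.1420: g = 0.00194, g' = -1.1366 → ψ = 0.1437
Converged at ψ = 0.1437.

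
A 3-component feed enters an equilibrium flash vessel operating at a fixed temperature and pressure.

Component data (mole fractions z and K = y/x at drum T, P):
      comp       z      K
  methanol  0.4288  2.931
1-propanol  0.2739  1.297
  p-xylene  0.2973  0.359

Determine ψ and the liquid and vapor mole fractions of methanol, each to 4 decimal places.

ψ = 0.7999, x_methanol = 0.1685, y_methanol = 0.4939

Newton–Raphson from ψ = 0.31:
  ψ = 0.3100: g = 0.35462, g' = -0.8362 → ψ = 0.7341
  ψ = 0.7341: g = 0.04934, g' = -0.7256 → ψ = 0.8021
  ψ = 0.8021: g = -0.00168, g' = -0.7794 → ψ = 0.7999
Converged at ψ = 0.7999.
Compositions from xᵢ = zᵢ/(1+ψ(Kᵢ−1)), yᵢ = Kᵢxᵢ:
  methanol: x = 0.1685, y = 0.4939
  1-propanol: x = 0.2213, y = 0.2871
  p-xylene: x = 0.6102, y = 0.2191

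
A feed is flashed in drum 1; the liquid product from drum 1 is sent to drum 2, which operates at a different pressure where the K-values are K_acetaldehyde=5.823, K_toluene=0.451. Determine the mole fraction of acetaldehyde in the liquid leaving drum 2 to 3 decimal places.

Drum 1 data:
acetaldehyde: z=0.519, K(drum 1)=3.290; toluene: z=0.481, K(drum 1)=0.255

x_acetaldehyde (drum 2) = 0.102

Drum 1:
Let ψ₁ = V/F and solve Σ zᵢ(Kᵢ−1)/(1+ψ₁(Kᵢ−1)) = 0.
Check two-phase: ΣzᵢKᵢ = 1.830 > 1 and Σzᵢ/Kᵢ = 2.044 > 1, so g(0) = 0.830 > 0 and g(1) = -1.044 < 0.
Newton–Raphson from ψ₁ = 0.53:
  ψ₁ = 0.530: g = -0.0553, g' = -1.284 → ψ₁ = 0.487
Converged at ψ₁ = 0.487.
Drum-1 compositions:
  acetaldehyde: x = 0.245, y = 0.808
  toluene: x = 0.755, y = 0.192
Drum-2 feed = drum-1 liquid: z₂ = (0.2455, 0.7545).
Drum 2:
Let ψ₂ = V/F and solve Σ zᵢ(Kᵢ−1)/(1+ψ₂(Kᵢ−1)) = 0.
Check two-phase: ΣzᵢKᵢ = 1.770 > 1 and Σzᵢ/Kᵢ = 1.715 > 1, so g(0) = 0.770 > 0 and g(1) = -0.715 < 0.
Newton iteration, ψ₂⁰ = 0.5:
  ψ₂ = 0.500: g = -0.2239, g' = -0.923 → ψ₂ = 0.257
  ψ₂ = 0.257: g = 0.0459, g' = -1.445 → ψ₂ = 0.289
  ψ₂ = 0.289: g = 0.0021, g' = -1.317 → ψ₂ = 0.291
Converged at ψ₂ = 0.291.
  acetaldehyde: x = 0.102, y = 0.595
  toluene: x = 0.898, y = 0.405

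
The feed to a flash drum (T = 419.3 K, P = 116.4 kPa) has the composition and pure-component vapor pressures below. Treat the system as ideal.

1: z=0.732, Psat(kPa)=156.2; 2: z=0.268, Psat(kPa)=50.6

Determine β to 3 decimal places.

β = 0.511

Raoult's law: Kᵢ = Pᵢˢᵃᵗ/P = Pᵢˢᵃᵗ/116.4.
  K_1 = 156.2/116.4 = 1.34192, K_2 = 50.6/116.4 = 0.43471
Let β = V/F and solve Σ zᵢ(Kᵢ−1)/(1+β(Kᵢ−1)) = 0.
Feasibility: ΣzᵢKᵢ = 1.099, Σzᵢ/Kᵢ = 1.162 — both > 1, two phases present.
Newton–Raphson from β = 0.5:
  β = 0.500: g = 0.0026, g' = -0.229 → β = 0.511
Converged at β = 0.511.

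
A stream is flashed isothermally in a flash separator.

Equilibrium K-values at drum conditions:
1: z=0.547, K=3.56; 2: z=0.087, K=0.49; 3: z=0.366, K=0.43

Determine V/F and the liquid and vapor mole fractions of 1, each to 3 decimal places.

Iterate (Newton) starting at V/F = 0.33:
  V/F = 0.330: g = 0.4488, g' = -1.266 → V/F = 0.684
  V/F = 0.684: g = 0.0986, g' = -0.846 → V/F = 0.801
Converged at V/F = 0.801.
Compositions from xᵢ = zᵢ/(1+V/F(Kᵢ−1)), yᵢ = Kᵢxᵢ:
  1: x = 0.179, y = 0.638
  2: x = 0.147, y = 0.072
  3: x = 0.674, y = 0.290

V/F = 0.801, x_1 = 0.179, y_1 = 0.638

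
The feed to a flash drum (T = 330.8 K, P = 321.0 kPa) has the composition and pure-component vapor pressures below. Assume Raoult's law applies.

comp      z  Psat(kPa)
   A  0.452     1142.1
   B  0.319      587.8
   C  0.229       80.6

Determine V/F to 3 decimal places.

Raoult's law: Kᵢ = Pᵢˢᵃᵗ/P = Pᵢˢᵃᵗ/321.0.
  K_A = 1142.1/321.0 = 3.55794, K_B = 587.8/321.0 = 1.83115, K_C = 80.6/321.0 = 0.25109
Rachford–Rice: g(V/F) = Σ zᵢ(Kᵢ−1)/(1+V/F(Kᵢ−1)) = 0.
Feasibility: ΣzᵢKᵢ = 2.250, Σzᵢ/Kᵢ = 1.213 — both > 1, two phases present.
Newton iteration, V/F⁰ = 0.45:
  V/F = 0.450: g = 0.4718, g' = -1.048 → V/F = 0.900
  V/F = 0.900: g = -0.0245, g' = -1.553 → V/F = 0.884
Converged at V/F = 0.884.

V/F = 0.884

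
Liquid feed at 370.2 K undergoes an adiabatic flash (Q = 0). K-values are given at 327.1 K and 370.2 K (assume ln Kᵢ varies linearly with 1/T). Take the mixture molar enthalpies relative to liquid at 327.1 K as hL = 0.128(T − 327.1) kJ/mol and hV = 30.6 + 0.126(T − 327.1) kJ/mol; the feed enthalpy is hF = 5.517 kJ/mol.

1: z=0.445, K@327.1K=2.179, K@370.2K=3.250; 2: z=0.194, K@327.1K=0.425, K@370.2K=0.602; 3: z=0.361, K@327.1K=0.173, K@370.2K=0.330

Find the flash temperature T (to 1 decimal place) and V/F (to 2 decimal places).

T = 330.4 K, V/F = 0.17

Adiabatic flash: solve Rachford–Rice at each trial T, then check hF = ψ·hV(T) + (1−ψ)·hL(T).
  T = 327.1 K: K = (2.179, 0.425, 0.173), RR gives ψ = 0.130, H_out = 3.973 kJ/mol
  T = 370.2 K: K = (3.250, 0.602, 0.330), RR gives ψ = 0.512, H_out = 21.144 kJ/mol
  T = 348.6 K: K = (2.693, 0.511, 0.244), RR gives ψ = 0.337, H_out = 13.038 kJ/mol
  T = 337.9 K: K = (2.432, 0.468, 0.207), RR gives ψ = 0.242, H_out = 8.787 kJ/mol
  T = 332.5 K: K = (2.304, 0.446, 0.189), RR gives ψ = 0.189, H_out = 6.470 kJ/mol
  T = 329.8 K: K = (2.241, 0.436, 0.181), RR gives ψ = 0.160, H_out = 5.247 kJ/mol
  T = 331.1 K: K = (2.271, 0.441, 0.185), RR gives ψ = 0.174, H_out = 5.842 kJ/mol
Linear interpolation between T = 329.8 (H_out = 5.247) and T = 331.1 (H_out = 5.842) on hF = 5.517 gives T ≈ 330.4 K, at which ψ = 0.17.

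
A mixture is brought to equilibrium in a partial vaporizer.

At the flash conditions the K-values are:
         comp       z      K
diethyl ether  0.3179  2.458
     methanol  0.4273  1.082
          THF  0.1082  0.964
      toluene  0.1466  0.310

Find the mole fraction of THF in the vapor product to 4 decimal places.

Material balance + equilibrium reduce to Σ zᵢ(Kᵢ−1)/(1+V/F(Kᵢ−1)) = 0.
g(0) = ΣzᵢKᵢ − 1 = 0.3935 and g(1) = 1 − Σzᵢ/Kᵢ = -0.1094, so a root lies in (0, 1).
Newton–Raphson from V/F = 0.5:
  V/F = 0.5000: g = 0.14333, g' = -0.3915 → V/F = 0.8661
  V/F = 0.8661: g = -0.01784, g' = -0.5657 → V/F = 0.8345
  V/F = 0.8345: g = -0.00061, g' = -0.5281 → V/F = 0.8334
Converged at V/F = 0.8334.
Compositions from xᵢ = zᵢ/(1+V/F(Kᵢ−1)), yᵢ = Kᵢxᵢ:
  diethyl ether: x = 0.1435, y = 0.3528
  methanol: x = 0.4000, y = 0.4328
  THF: x = 0.1115, y = 0.1075
  toluene: x = 0.3450, y = 0.1069

y_THF = 0.1075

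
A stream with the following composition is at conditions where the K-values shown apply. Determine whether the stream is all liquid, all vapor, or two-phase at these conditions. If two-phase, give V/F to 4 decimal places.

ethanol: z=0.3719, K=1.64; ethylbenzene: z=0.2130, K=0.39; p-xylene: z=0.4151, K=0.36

all liquid

ΣzᵢKᵢ = 0.8424; Σzᵢ/Kᵢ = 1.9260.
Since ΣzᵢKᵢ < 1 the mixture is below its bubble point — single liquid phase.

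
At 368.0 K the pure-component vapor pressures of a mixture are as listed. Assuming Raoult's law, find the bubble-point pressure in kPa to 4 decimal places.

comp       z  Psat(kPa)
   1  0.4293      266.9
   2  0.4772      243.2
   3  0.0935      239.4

Pbub = 253.0191 kPa

At the bubble point ψ → 0, so ΣzᵢKᵢ = 1 with Kᵢ = Pᵢˢᵃᵗ/P ⇒ P = ΣzᵢPᵢˢᵃᵗ.
P = 0.4293·266.9 + 0.4772·243.2 + 0.0935·239.4 = 253.0191 kPa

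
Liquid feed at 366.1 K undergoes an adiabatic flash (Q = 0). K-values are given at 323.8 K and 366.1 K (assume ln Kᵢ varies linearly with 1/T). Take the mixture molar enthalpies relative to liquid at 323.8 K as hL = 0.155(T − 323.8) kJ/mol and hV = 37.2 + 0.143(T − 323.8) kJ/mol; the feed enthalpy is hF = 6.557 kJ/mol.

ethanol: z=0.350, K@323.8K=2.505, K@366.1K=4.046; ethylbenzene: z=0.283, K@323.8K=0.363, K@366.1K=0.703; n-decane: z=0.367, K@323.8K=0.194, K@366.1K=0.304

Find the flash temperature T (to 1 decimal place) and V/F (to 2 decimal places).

Adiabatic flash: solve Rachford–Rice at each trial T, then check hF = ψ·hV(T) + (1−ψ)·hL(T).
  T = 323.8 K: K = (2.505, 0.363, 0.194), RR gives ψ = 0.046, H_out = 1.702 kJ/mol
  T = 366.1 K: K = (4.046, 0.703, 0.304), RR gives ψ = 0.431, H_out = 22.359 kJ/mol
  T = 345.0 K: K = (3.233, 0.516, 0.246), RR gives ψ = 0.254, H_out = 12.682 kJ/mol
  T = 334.4 K: K = (2.857, 0.435, 0.219), RR gives ψ = 0.158, H_out = 7.509 kJ/mol
  T = 329.1 K: K = (2.678, 0.398, 0.207), RR gives ψ = 0.105, H_out = 4.715 kJ/mol
  T = 331.8 K: K = (2.769, 0.417, 0.213), RR gives ψ = 0.133, H_out = 6.161 kJ/mol
  T = 333.1 K: K = (2.813, 0.426, 0.216), RR gives ψ = 0.146, H_out = 6.840 kJ/mol
Linear interpolation between T = 331.8 (H_out = 6.161) and T = 333.1 (H_out = 6.840) on hF = 6.557 gives T ≈ 332.6 K, at which ψ = 0.14.

T = 332.6 K, V/F = 0.14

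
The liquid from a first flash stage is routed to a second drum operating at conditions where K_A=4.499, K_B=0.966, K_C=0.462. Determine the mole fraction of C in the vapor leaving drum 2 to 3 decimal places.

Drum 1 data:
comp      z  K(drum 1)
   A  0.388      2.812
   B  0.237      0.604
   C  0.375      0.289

y_C (drum 2) = 0.290

Drum 1:
Material balance + equilibrium reduce to Σ zᵢ(Kᵢ−1)/(1+ψ₁(Kᵢ−1)) = 0.
Feasibility: ΣzᵢKᵢ = 1.343, Σzᵢ/Kᵢ = 1.828 — both > 1, two phases present.
Newton–Raphson from ψ₁ = 0.41:
  ψ₁ = 0.410: g = -0.0850, g' = -0.850 → ψ₁ = 0.310
  ψ₁ = 0.310: g = 0.0012, g' = -0.883 → ψ₁ = 0.311
Converged at ψ₁ = 0.311.
Drum-1 compositions:
  A: x = 0.248, y = 0.698
  B: x = 0.270, y = 0.163
  C: x = 0.482, y = 0.139
Drum-2 feed = drum-1 liquid: z₂ = (0.2481, 0.2703, 0.4816).
Drum 2:
Iterate (Newton) starting at ψ₂ = 0.5:
  ψ₂ = 0.500: g = -0.0481, g' = -0.663 → ψ₂ = 0.427
  ψ₂ = 0.427: g = 0.0020, g' = -0.723 → ψ₂ = 0.430
Converged at ψ₂ = 0.430.
  A: x = 0.099, y = 0.445
  B: x = 0.274, y = 0.265
  C: x = 0.627, y = 0.290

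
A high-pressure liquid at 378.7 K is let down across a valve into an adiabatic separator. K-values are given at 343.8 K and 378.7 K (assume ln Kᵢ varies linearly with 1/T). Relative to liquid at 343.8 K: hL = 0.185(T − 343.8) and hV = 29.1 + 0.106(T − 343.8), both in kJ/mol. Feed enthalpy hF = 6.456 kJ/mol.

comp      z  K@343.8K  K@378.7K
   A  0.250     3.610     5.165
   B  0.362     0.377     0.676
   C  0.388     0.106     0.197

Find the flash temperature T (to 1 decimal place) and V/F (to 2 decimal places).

T = 359.0 K, V/F = 0.13

Adiabatic flash: solve Rachford–Rice at each trial T, then check hF = ψ·hV(T) + (1−ψ)·hL(T).
  T = 343.8 K: K = (3.610, 0.377, 0.106), RR gives ψ = 0.040, H_out = 1.161 kJ/mol
  T = 378.7 K: K = (5.165, 0.676, 0.197), RR gives ψ = 0.245, H_out = 12.912 kJ/mol
  T = 361.2 K: K = (4.353, 0.512, 0.147), RR gives ψ = 0.143, H_out = 7.174 kJ/mol
  T = 352.5 K: K = (3.973, 0.441, 0.125), RR gives ψ = 0.093, H_out = 4.241 kJ/mol
  T = 356.9 K: K = (4.164, 0.476, 0.136), RR gives ψ = 0.118, H_out = 5.738 kJ/mol
  T = 359.0 K: K = (4.256, 0.493, 0.141), RR gives ψ = 0.130, H_out = 6.442 kJ/mol
Linear interpolation between T = 359.0 (H_out = 6.442) and T = 361.2 (H_out = 7.174) on hF = 6.456 gives T ≈ 359.0 K, at which ψ = 0.13.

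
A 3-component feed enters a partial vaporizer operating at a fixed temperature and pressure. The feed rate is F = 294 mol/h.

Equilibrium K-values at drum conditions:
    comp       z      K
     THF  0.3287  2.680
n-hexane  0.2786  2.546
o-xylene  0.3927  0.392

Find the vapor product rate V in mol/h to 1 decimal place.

Rachford–Rice: g(V/F) = Σ zᵢ(Kᵢ−1)/(1+V/F(Kᵢ−1)) = 0.
Check two-phase: ΣzᵢKᵢ = 1.7442 > 1 and Σzᵢ/Kᵢ = 1.2339 > 1, so g(0) = 0.7442 > 0 and g(1) = -0.2339 < 0.
Newton iteration, V/F⁰ = 0.5:
  V/F = 0.5000: g = 0.20000, g' = -0.7855 → V/F = 0.7546
  V/F = 0.7546: g = 0.00113, g' = -0.8179 → V/F = 0.7560
Converged at V/F = 0.7560.
Then V = V/F·F = 0.7560·294 = 222.3 mol/h and L = F − V = 71.7 mol/h.

V = 222.3 mol/h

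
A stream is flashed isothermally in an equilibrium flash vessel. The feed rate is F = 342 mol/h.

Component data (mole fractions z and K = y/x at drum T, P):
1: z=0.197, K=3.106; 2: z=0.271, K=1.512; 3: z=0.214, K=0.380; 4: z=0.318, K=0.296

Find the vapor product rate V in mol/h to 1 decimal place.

V = 70.8 mol/h

Iterate (Newton) starting at ψ = 0.5:
  ψ = 0.500: g = -0.2252, g' = -0.800 → ψ = 0.219
  ψ = 0.219: g = -0.0092, g' = -0.797 → ψ = 0.207
Converged at ψ = 0.207.
Then V = ψ·F = 0.2071·342 = 70.8 mol/h and L = F − V = 271.2 mol/h.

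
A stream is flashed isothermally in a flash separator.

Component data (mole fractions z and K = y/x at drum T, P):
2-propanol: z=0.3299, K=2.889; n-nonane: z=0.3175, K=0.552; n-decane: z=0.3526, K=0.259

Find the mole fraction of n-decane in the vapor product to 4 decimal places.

Rachford–Rice: g(ψ) = Σ zᵢ(Kᵢ−1)/(1+ψ(Kᵢ−1)) = 0.
Check two-phase: ΣzᵢKᵢ = 1.2197 > 1 and Σzᵢ/Kᵢ = 2.0508 > 1, so g(0) = 0.2197 > 0 and g(1) = -1.0508 < 0.
Newton–Raphson from ψ = 0.5:
  ψ = 0.5000: g = -0.27787, g' = -0.9057 → ψ = 0.1932
  ψ = 0.1932: g = -0.00410, g' = -0.9719 → ψ = 0.1890
Converged at ψ = 0.1890.
Compositions from xᵢ = zᵢ/(1+ψ(Kᵢ−1)), yᵢ = Kᵢxᵢ:
  2-propanol: x = 0.2431, y = 0.7023
  n-nonane: x = 0.3469, y = 0.1915
  n-decane: x = 0.4100, y = 0.1062

y_n-decane = 0.1062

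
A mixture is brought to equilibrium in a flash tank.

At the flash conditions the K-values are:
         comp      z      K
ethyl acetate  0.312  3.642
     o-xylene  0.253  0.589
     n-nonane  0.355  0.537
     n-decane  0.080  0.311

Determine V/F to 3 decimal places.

Material balance + equilibrium reduce to Σ zᵢ(Kᵢ−1)/(1+V/F(Kᵢ−1)) = 0.
Feasibility: ΣzᵢKᵢ = 1.501, Σzᵢ/Kᵢ = 1.434 — both > 1, two phases present.
Newton–Raphson from V/F = 0.33:
  V/F = 0.330: g = 0.0547, g' = -0.848 → V/F = 0.394
  V/F = 0.394: g = 0.0027, g' = -0.769 → V/F = 0.398
Converged at V/F = 0.398.

V/F = 0.398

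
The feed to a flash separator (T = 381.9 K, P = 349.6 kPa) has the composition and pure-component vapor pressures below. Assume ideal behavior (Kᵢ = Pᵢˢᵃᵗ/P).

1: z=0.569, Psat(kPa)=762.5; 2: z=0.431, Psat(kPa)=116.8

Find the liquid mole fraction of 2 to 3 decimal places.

x_2 = 0.639

Raoult's law: Kᵢ = Pᵢˢᵃᵗ/P = Pᵢˢᵃᵗ/349.6.
  K_1 = 762.5/349.6 = 2.18106, K_2 = 116.8/349.6 = 0.33410
Material balance + equilibrium reduce to Σ zᵢ(Kᵢ−1)/(1+V/F(Kᵢ−1)) = 0.
g(0) = ΣzᵢKᵢ − 1 = 0.385 and g(1) = 1 − Σzᵢ/Kᵢ = -0.551, so a root lies in (0, 1).
Binary case is linear: z₁(K₁−1)(1+V/F(K₂−1)) + z₂(K₂−1)(1+V/F(K₁−1)) = 0
⇒ V/F = [z₁(K₁−1)+z₂(K₂−1)] / [−(K₁−1)(K₂−1)] = 0.3850/0.7865 = 0.490
Compositions from xᵢ = zᵢ/(1+V/F(Kᵢ−1)), yᵢ = Kᵢxᵢ:
  1: x = 0.361, y = 0.786
  2: x = 0.639, y = 0.214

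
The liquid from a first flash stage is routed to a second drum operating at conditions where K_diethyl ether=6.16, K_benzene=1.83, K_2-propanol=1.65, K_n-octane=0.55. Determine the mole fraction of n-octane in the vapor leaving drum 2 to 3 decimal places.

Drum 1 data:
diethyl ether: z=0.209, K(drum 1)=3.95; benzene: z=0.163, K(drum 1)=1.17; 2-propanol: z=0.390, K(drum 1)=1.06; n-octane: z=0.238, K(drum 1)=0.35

Drum 1:
Rachford–Rice: g(ψ₁) = Σ zᵢ(Kᵢ−1)/(1+ψ₁(Kᵢ−1)) = 0.
Feasibility: ΣzᵢKᵢ = 1.513, Σzᵢ/Kᵢ = 1.240 — both > 1, two phases present.
Iterate (Newton) starting at ψ₁ = 0.32:
  ψ₁ = 0.320: g = 0.1711, g' = -0.647 → ψ₁ = 0.584
  ψ₁ = 0.584: g = 0.0247, g' = -0.512 → ψ₁ = 0.633
  ψ₁ = 0.633: g = -0.0001, g' = -0.517 → ψ₁ = 0.632
Converged at ψ₁ = 0.632.
Drum-1 compositions:
  diethyl ether: x = 0.073, y = 0.288
  benzene: x = 0.147, y = 0.172
  2-propanol: x = 0.376, y = 0.398
  n-octane: x = 0.404, y = 0.141
Drum-2 feed = drum-1 liquid: z₂ = (0.0729, 0.1472, 0.3757, 0.4042).
Drum 2:
Rachford–Rice: g(ψ₂) = Σ zᵢ(Kᵢ−1)/(1+ψ₂(Kᵢ−1)) = 0.
g(0) = ΣzᵢKᵢ − 1 = 0.561 and g(1) = 1 − Σzᵢ/Kᵢ = -0.055, so a root lies in (0, 1).
Iterate (Newton) starting at ψ₂ = 0.5:
  ψ₂ = 0.500: g = 0.1411, g' = -0.429 → ψ₂ = 0.829
  ψ₂ = 0.829: g = 0.0123, g' = -0.381 → ψ₂ = 0.861
Converged at ψ₂ = 0.861.
  diethyl ether: x = 0.013, y = 0.083
  benzene: x = 0.086, y = 0.157
  2-propanol: x = 0.241, y = 0.397
  n-octane: x = 0.660, y = 0.363

y_n-octane (drum 2) = 0.363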